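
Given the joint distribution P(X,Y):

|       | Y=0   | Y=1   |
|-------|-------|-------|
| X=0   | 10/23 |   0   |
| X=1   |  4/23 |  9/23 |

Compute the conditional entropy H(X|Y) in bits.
0.5254 bits

H(X|Y) = H(X,Y) - H(Y)

H(X,Y) = -Σ_{x,y} P(x,y) log₂ P(x,y). Per-cell terms -P(x,y)·log₂P(x,y):
  X=0: 0.52245, 0.00000
  X=1: 0.43888, 0.52968
  (cells with P = 0 contribute 0)
Sum of the 4 terms: H(X,Y) = 1.4910 bits

Marginal of Y (column sums):
  P(Y=0) = 10/23 + 4/23 = 14/23
  P(Y=1) = 0 + 9/23 = 9/23
H(Y) = -[(14/23)·log₂(14/23) + (9/23)·log₂(9/23)]
  = 0.43595 + 0.52968 = 0.9656 bits

H(X|Y) = H(X,Y) - H(Y) = 1.4910 - 0.9656 = 0.5254 bits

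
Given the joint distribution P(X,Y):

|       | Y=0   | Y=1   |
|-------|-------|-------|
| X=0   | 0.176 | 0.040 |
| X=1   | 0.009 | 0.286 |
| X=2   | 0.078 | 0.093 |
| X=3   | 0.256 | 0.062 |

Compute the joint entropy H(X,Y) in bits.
2.5622 bits

H(X,Y) = -Σ_{x,y} P(x,y) log₂ P(x,y). Per-cell terms -P(x,y)·log₂P(x,y):
  X=0: 0.44112, 0.18575
  X=1: 0.06116, 0.51649
  X=2: 0.28707, 0.31868
  X=3: 0.50324, 0.24872
Sum of the 8 terms: H(X,Y) = 2.5622 bits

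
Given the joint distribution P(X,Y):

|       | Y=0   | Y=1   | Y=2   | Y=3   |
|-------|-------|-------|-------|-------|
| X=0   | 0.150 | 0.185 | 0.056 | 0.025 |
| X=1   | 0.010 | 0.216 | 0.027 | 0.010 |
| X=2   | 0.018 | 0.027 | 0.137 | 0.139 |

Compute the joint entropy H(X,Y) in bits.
3.0116 bits

H(X,Y) = -Σ_{x,y} P(x,y) log₂ P(x,y). Per-cell terms -P(x,y)·log₂P(x,y):
  X=0: 0.410545, 0.450365, 0.232872, 0.133048
  X=1: 0.066439, 0.477554, 0.140694, 0.066439
  X=2: 0.104325, 0.140694, 0.392882, 0.395711
Sum of the 12 terms: H(X,Y) = 3.0116 bits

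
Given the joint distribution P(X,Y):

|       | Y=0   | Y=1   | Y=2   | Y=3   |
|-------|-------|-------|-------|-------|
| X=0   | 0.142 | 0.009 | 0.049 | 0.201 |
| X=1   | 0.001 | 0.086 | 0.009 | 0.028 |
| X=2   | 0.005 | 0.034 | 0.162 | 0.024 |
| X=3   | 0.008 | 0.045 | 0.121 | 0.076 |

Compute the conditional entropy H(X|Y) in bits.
1.4123 bits

H(X|Y) = H(X,Y) - H(Y)

H(X,Y) = -Σ_{x,y} P(x,y) log₂ P(x,y). Per-cell terms -P(x,y)·log₂P(x,y):
  X=0: 0.39988, 0.06116, 0.21320, 0.46526
  X=1: 0.00997, 0.30440, 0.06116, 0.14444
  X=2: 0.03822, 0.16586, 0.42540, 0.12914
  X=3: 0.05573, 0.20133, 0.36868, 0.28256
Sum of the 16 terms: H(X,Y) = 3.3264 bits

Marginal of Y (column sums):
  P(Y=0) = 0.142 + 0.001 + 0.005 + 0.008 = 0.156
  P(Y=1) = 0.009 + 0.086 + 0.034 + 0.045 = 0.174
  P(Y=2) = 0.049 + 0.009 + 0.162 + 0.121 = 0.341
  P(Y=3) = 0.201 + 0.028 + 0.024 + 0.076 = 0.329
H(Y) = -[0.156·log₂(0.156) + 0.174·log₂(0.174) + 0.341·log₂(0.341) + 0.329·log₂(0.329)]
  = 0.41814 + 0.43897 + 0.52929 + 0.52766 = 1.9141 bits

H(X|Y) = H(X,Y) - H(Y) = 3.3264 - 1.9141 = 1.4123 bits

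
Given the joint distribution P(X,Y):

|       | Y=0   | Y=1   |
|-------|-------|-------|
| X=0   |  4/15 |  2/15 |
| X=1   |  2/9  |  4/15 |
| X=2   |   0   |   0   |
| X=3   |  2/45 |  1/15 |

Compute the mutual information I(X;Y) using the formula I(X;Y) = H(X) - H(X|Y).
0.0356 bits

I(X;Y) = H(X) - H(X|Y)

Marginal of X (row sums):
  P(X=0) = 4/15 + 2/15 = 2/5
  P(X=1) = 2/9 + 4/15 = 22/45
  P(X=2) = 0 + 0 = 0
  P(X=3) = 2/45 + 1/15 = 1/9
H(X) = -[(2/5)·log₂(2/5) + (22/45)·log₂(22/45) + (1/9)·log₂(1/9)]   (outcomes with P = 0 contribute 0)
  = 0.5288 + 0.5047 + 0.3522 = 1.3857 bits

Marginal of Y (column sums):
  P(Y=0) = 4/15 + 2/9 + 0 + 2/45 = 8/15
  P(Y=1) = 2/15 + 4/15 + 0 + 1/15 = 7/15
H(X|Y) = Σ_y P(y)·H(X|Y=y):
  Y=0: P(Y=0) = 8/15, P(X|Y=0) = (1/2, 5/12, 0, 1/12) → H(X|Y=0) = 1.3250
  Y=1: P(Y=1) = 7/15, P(X|Y=1) = (2/7, 4/7, 0, 1/7) → H(X|Y=1) = 1.3788
H(X|Y) = (8/15)·1.3250 + (7/15)·1.3788 = 1.3501 bits

I(X;Y) = H(X) - H(X|Y) = 1.3857 - 1.3501 = 0.0356 bits

Cross-check via I(X;Y) = H(X) + H(Y) - H(X,Y): computing H(Y) from the column sums and H(X,Y) from the 8 cells in the same way gives H(Y) = 0.9968 bits and H(X,Y) = 2.3469 bits, so
I(X;Y) = 1.3857 + 0.9968 - 2.3469 = 0.0356 bits ✓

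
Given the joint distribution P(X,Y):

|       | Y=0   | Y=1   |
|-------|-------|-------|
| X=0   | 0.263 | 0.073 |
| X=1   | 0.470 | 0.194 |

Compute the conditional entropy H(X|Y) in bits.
0.9162 bits

H(X|Y) = H(X,Y) - H(Y)

H(X,Y) = -Σ_{x,y} P(x,y) log₂ P(x,y). Per-cell terms -P(x,y)·log₂P(x,y):
  X=0: 0.506766, 0.275645
  X=1: 0.511956, 0.458979
Sum of the 4 terms: H(X,Y) = 1.75335 bits

Marginal of Y (column sums):
  P(Y=0) = 0.263 + 0.470 = 0.733
  P(Y=1) = 0.073 + 0.194 = 0.267
H(Y) = -[0.733·log₂(0.733) + 0.267·log₂(0.267)]
  = 0.328468 + 0.508659 = 0.83713 bits

H(X|Y) = H(X,Y) - H(Y) = 1.75335 - 0.83713 = 0.9162 bits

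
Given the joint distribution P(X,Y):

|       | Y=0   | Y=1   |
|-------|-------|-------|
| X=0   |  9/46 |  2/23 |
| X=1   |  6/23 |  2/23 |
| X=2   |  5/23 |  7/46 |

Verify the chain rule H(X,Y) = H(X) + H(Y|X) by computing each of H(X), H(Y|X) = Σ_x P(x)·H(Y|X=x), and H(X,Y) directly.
H(X) = 1.5759 bits, H(Y|X) = 0.8951 bits, H(X,Y) = 2.4710 bits

Marginal of X (row sums):
  P(X=0) = 9/46 + 2/23 = 13/46
  P(X=1) = 6/23 + 2/23 = 8/23
  P(X=2) = 5/23 + 7/46 = 17/46
H(X) = -[(13/46)·log₂(13/46) + (8/23)·log₂(8/23) + (17/46)·log₂(17/46)]
  = 0.51523 + 0.52993 + 0.53073 = 1.5759 bits

H(Y|X) = Σ_x P(x)·H(Y|X=x):
  X=0: P(X=0) = 13/46, P(Y|X=0) = (9/13, 4/13) → H(Y|X=0) = 0.89049
  X=1: P(X=1) = 8/23, P(Y|X=1) = (3/4, 1/4) → H(Y|X=1) = 0.81128
  X=2: P(X=2) = 17/46, P(Y|X=2) = (10/17, 7/17) → H(Y|X=2) = 0.97742
H(Y|X) = (13/46)·0.89049 + (8/23)·0.81128 + (17/46)·0.97742 = 0.8951 bits

H(X,Y) = -Σ_{x,y} P(x,y) log₂ P(x,y). Per-cell terms -P(x,y)·log₂P(x,y):
  X=0: 0.46049, 0.30640
  X=1: 0.50572, 0.30640
  X=2: 0.47862, 0.41334
Sum of the 6 terms: H(X,Y) = 2.4710 bits

Chain rule check:
  H(X) + H(Y|X) = 1.5759 + 0.8951 = 2.4710 bits
  H(X,Y) = 2.4710 bits
✓ Chain rule verified.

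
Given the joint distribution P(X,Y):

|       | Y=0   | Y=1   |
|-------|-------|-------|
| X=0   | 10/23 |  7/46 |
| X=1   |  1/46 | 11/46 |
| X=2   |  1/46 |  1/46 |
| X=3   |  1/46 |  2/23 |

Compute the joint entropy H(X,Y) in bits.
2.2161 bits

H(X,Y) = -Σ_{x,y} P(x,y) log₂ P(x,y). Per-cell terms -P(x,y)·log₂P(x,y):
  X=0: 0.5224, 0.4133
  X=1: 0.1201, 0.4936
  X=2: 0.1201, 0.1201
  X=3: 0.1201, 0.3064
Sum of the 8 terms: H(X,Y) = 2.2161 bits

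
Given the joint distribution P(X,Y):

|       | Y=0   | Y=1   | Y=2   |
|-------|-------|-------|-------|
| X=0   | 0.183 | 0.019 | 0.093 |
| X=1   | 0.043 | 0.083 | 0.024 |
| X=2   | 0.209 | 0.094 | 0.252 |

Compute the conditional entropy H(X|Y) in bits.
1.2779 bits

H(X|Y) = H(X,Y) - H(Y)

H(X,Y) = -Σ_{x,y} P(x,y) log₂ P(x,y). Per-cell terms -P(x,y)·log₂P(x,y):
  X=0: 0.4484, 0.1086, 0.3187
  X=1: 0.1952, 0.2980, 0.1291
  X=2: 0.4720, 0.3207, 0.5011
Sum of the 9 terms: H(X,Y) = 2.7918 bits

Marginal of Y (column sums):
  P(Y=0) = 0.183 + 0.043 + 0.209 = 0.435
  P(Y=1) = 0.019 + 0.083 + 0.094 = 0.196
  P(Y=2) = 0.093 + 0.024 + 0.252 = 0.369
H(Y) = -[0.435·log₂(0.435) + 0.196·log₂(0.196) + 0.369·log₂(0.369)]
  = 0.5224 + 0.4608 + 0.5307 = 1.5139 bits

H(X|Y) = H(X,Y) - H(Y) = 2.7918 - 1.5139 = 1.2779 bits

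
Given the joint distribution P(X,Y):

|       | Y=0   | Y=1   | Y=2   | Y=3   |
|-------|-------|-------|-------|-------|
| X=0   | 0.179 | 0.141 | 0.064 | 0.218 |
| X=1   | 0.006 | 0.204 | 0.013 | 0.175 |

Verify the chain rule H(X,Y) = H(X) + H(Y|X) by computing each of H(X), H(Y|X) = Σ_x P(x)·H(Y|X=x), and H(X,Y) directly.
H(X) = 0.9698 bits, H(Y|X) = 1.6395 bits, H(X,Y) = 2.6093 bits

Marginal of X (row sums):
  P(X=0) = 0.179 + 0.141 + 0.064 + 0.218 = 0.602
  P(X=1) = 0.006 + 0.204 + 0.013 + 0.175 = 0.398
H(X) = -[0.602·log₂(0.602) + 0.398·log₂(0.398)]
  = 0.4408 + 0.5290 = 0.9698 bits

H(Y|X) = Σ_x P(x)·H(Y|X=x):
  X=0: P(X=0) = 0.602, P(Y|X=0) = (179/602, 141/602, 32/301, 109/301) → H(Y|X=0) = 1.8852
  X=1: P(X=1) = 0.398, P(Y|X=1) = (3/199, 102/199, 13/398, 175/398) → H(Y|X=1) = 1.2679
H(Y|X) = 0.602·1.8852 + 0.398·1.2679 = 1.6395 bits

H(X,Y) = -Σ_{x,y} P(x,y) log₂ P(x,y). Per-cell terms -P(x,y)·log₂P(x,y):
  X=0: 0.4443, 0.3985, 0.2538, 0.4791
  X=1: 0.0443, 0.4678, 0.0814, 0.4401
Sum of the 8 terms: H(X,Y) = 2.6093 bits

Chain rule check:
  H(X) + H(Y|X) = 0.9698 + 1.6395 = 2.6093 bits
  H(X,Y) = 2.6093 bits
✓ Chain rule verified.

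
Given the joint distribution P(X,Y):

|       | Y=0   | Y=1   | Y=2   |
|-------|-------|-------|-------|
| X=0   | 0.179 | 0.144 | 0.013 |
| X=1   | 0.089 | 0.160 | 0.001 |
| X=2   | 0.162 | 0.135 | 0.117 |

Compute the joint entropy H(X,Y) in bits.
2.8495 bits

H(X,Y) = -Σ_{x,y} P(x,y) log₂ P(x,y). Per-cell terms -P(x,y)·log₂P(x,y):
  X=0: 0.4443, 0.4026, 0.0814
  X=1: 0.3106, 0.4230, 0.0100
  X=2: 0.4254, 0.3900, 0.3622
Sum of the 9 terms: H(X,Y) = 2.8495 bits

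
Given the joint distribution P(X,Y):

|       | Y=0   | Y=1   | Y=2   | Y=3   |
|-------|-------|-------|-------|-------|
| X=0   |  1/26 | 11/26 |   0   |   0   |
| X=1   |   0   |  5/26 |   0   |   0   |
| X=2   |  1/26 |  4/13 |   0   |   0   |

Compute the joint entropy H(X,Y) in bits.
1.8672 bits

H(X,Y) = -Σ_{x,y} P(x,y) log₂ P(x,y). Per-cell terms -P(x,y)·log₂P(x,y):
  X=0: 0.1808, 0.5250, 0.0000, 0.0000
  X=1: 0.0000, 0.4574, 0.0000, 0.0000
  X=2: 0.1808, 0.5232, 0.0000, 0.0000
  (cells with P = 0 contribute 0)
Sum of the 12 terms: H(X,Y) = 1.8672 bits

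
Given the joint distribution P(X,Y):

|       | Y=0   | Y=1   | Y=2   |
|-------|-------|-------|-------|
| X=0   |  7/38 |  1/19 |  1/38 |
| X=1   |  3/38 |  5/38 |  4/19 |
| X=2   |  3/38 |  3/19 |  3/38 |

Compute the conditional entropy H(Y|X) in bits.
1.4001 bits

H(Y|X) = H(X,Y) - H(X)

H(X,Y) = -Σ_{x,y} P(x,y) log₂ P(x,y). Per-cell terms -P(x,y)·log₂P(x,y):
  X=0: 0.44958, 0.22358, 0.13810
  X=1: 0.28918, 0.38500, 0.47325
  X=2: 0.28918, 0.42047, 0.28918
Sum of the 9 terms: H(X,Y) = 2.9575 bits

Marginal of X (row sums):
  P(X=0) = 7/38 + 1/19 + 1/38 = 5/19
  P(X=1) = 3/38 + 5/38 + 4/19 = 8/19
  P(X=2) = 3/38 + 3/19 + 3/38 = 6/19
H(X) = -[(5/19)·log₂(5/19) + (8/19)·log₂(8/19) + (6/19)·log₂(6/19)]
  = 0.50684 + 0.52544 + 0.52515 = 1.5574 bits

H(Y|X) = H(X,Y) - H(X) = 2.9575 - 1.5574 = 1.4001 bits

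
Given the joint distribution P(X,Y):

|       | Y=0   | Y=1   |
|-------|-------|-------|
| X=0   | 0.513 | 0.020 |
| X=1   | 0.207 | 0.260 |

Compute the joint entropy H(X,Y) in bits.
1.5825 bits

H(X,Y) = -Σ_{x,y} P(x,y) log₂ P(x,y). Per-cell terms -P(x,y)·log₂P(x,y):
  X=0: 0.49400, 0.11288
  X=1: 0.47037, 0.50529
Sum of the 4 terms: H(X,Y) = 1.5825 bits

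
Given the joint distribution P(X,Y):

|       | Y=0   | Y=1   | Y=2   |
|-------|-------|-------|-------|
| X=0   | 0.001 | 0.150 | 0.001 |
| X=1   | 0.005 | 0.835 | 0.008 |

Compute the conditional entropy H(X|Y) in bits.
0.6147 bits

H(X|Y) = H(X,Y) - H(Y)

H(X,Y) = -Σ_{x,y} P(x,y) log₂ P(x,y). Per-cell terms -P(x,y)·log₂P(x,y):
  X=0: 0.009966, 0.410545, 0.009966
  X=1: 0.038219, 0.217227, 0.055726
Sum of the 6 terms: H(X,Y) = 0.741649 bits

Marginal of Y (column sums):
  P(Y=0) = 0.001 + 0.005 = 0.006
  P(Y=1) = 0.150 + 0.835 = 0.985
  P(Y=2) = 0.001 + 0.008 = 0.009
H(Y) = -[0.006·log₂(0.006) + 0.985·log₂(0.985) + 0.009·log₂(0.009)]
  = 0.044285 + 0.021477 + 0.061163 = 0.126925 bits

H(X|Y) = H(X,Y) - H(Y) = 0.741649 - 0.126925 = 0.6147 bits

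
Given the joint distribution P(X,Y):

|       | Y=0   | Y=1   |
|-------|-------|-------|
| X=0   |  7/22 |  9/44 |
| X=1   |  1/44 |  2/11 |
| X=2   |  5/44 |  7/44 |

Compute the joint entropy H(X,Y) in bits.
2.3437 bits

H(X,Y) = -Σ_{x,y} P(x,y) log₂ P(x,y). Per-cell terms -P(x,y)·log₂P(x,y):
  X=0: 0.5257, 0.4683
  X=1: 0.1241, 0.4472
  X=2: 0.3565, 0.4219
Sum of the 6 terms: H(X,Y) = 2.3437 bits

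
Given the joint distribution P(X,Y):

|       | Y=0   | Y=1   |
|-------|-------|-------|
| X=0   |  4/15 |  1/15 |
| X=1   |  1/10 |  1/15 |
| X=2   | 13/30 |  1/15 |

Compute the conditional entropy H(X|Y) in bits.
1.4229 bits

H(X|Y) = H(X,Y) - H(Y)

H(X,Y) = -Σ_{x,y} P(x,y) log₂ P(x,y). Per-cell terms -P(x,y)·log₂P(x,y):
  X=0: 0.50850, 0.26046
  X=1: 0.33219, 0.26046
  X=2: 0.52280, 0.26046
Sum of the 6 terms: H(X,Y) = 2.14487 bits

Marginal of Y (column sums):
  P(Y=0) = 4/15 + 1/10 + 13/30 = 4/5
  P(Y=1) = 1/15 + 1/15 + 1/15 = 1/5
H(Y) = -[(4/5)·log₂(4/5) + (1/5)·log₂(1/5)]
  = 0.25754 + 0.46439 = 0.72193 bits

H(X|Y) = H(X,Y) - H(Y) = 2.14487 - 0.72193 = 1.4229 bits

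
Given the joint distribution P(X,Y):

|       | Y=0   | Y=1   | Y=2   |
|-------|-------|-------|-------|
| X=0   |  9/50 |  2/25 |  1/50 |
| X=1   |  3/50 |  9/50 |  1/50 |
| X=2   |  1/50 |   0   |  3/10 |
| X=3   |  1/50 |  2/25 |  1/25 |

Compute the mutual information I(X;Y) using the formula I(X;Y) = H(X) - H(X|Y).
0.6410 bits

I(X;Y) = H(X) - H(X|Y)

Marginal of X (row sums):
  P(X=0) = 9/50 + 2/25 + 1/50 = 7/25
  P(X=1) = 3/50 + 9/50 + 1/50 = 13/50
  P(X=2) = 1/50 + 0 + 3/10 = 8/25
  P(X=3) = 1/50 + 2/25 + 1/25 = 7/50
H(X) = -[(7/25)·log₂(7/25) + (13/50)·log₂(13/50) + (8/25)·log₂(8/25) + (7/50)·log₂(7/50)]
  = 0.51422 + 0.50529 + 0.52603 + 0.39711 = 1.94265 bits

Marginal of Y (column sums):
  P(Y=0) = 9/50 + 3/50 + 1/50 + 1/50 = 7/25
  P(Y=1) = 2/25 + 9/50 + 0 + 2/25 = 17/50
  P(Y=2) = 1/50 + 1/50 + 3/10 + 1/25 = 19/50
H(X|Y) = Σ_y P(y)·H(X|Y=y):
  Y=0: P(Y=0) = 7/25, P(X|Y=0) = (9/14, 3/14, 1/14, 1/14) → H(X|Y=0) = 1.42991
  Y=1: P(Y=1) = 17/50, P(X|Y=1) = (4/17, 9/17, 0, 4/17) → H(X|Y=1) = 1.46809
  Y=2: P(Y=2) = 19/50, P(X|Y=2) = (1/19, 1/19, 15/19, 2/19) → H(X|Y=2) = 1.05828
H(X|Y) = (7/25)·1.42991 + (17/50)·1.46809 + (19/50)·1.05828 = 1.30167 bits

I(X;Y) = H(X) - H(X|Y) = 1.94265 - 1.30167 = 0.6410 bits

Cross-check via I(X;Y) = H(X) + H(Y) - H(X,Y): computing H(Y) from the column sums and H(X,Y) from the 12 cells in the same way gives H(Y) = 1.57385 bits and H(X,Y) = 2.87552 bits, so
I(X;Y) = 1.94265 + 1.57385 - 2.87552 = 0.6410 bits ✓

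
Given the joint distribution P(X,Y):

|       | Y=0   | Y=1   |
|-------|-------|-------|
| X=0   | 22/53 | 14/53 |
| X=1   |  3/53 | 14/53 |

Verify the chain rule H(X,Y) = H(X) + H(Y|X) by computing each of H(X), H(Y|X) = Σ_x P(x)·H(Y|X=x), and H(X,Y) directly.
H(X) = 0.9052 bits, H(Y|X) = 0.8705 bits, H(X,Y) = 1.7757 bits

Marginal of X (row sums):
  P(X=0) = 22/53 + 14/53 = 36/53
  P(X=1) = 3/53 + 14/53 = 17/53
H(X) = -[(36/53)·log₂(36/53) + (17/53)·log₂(17/53)]
  = 0.37902 + 0.52618 = 0.9052 bits

H(Y|X) = Σ_x P(x)·H(Y|X=x):
  X=0: P(X=0) = 36/53, P(Y|X=0) = (11/18, 7/18) → H(Y|X=0) = 0.96408
  X=1: P(X=1) = 17/53, P(Y|X=1) = (3/17, 14/17) → H(Y|X=1) = 0.67229
H(Y|X) = (36/53)·0.96408 + (17/53)·0.67229 = 0.8705 bits

H(X,Y) = -Σ_{x,y} P(x,y) log₂ P(x,y). Per-cell terms -P(x,y)·log₂P(x,y):
  X=0: 0.52654, 0.50732
  X=1: 0.23451, 0.50732
Sum of the 4 terms: H(X,Y) = 1.7757 bits

Chain rule check:
  H(X) + H(Y|X) = 0.9052 + 0.8705 = 1.7757 bits
  H(X,Y) = 1.7757 bits
✓ Chain rule verified.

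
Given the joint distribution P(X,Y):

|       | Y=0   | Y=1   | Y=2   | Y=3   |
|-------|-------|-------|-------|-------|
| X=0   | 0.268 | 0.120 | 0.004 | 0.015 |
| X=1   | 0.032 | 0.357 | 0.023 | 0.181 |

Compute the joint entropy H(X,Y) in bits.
2.2598 bits

H(X,Y) = -Σ_{x,y} P(x,y) log₂ P(x,y). Per-cell terms -P(x,y)·log₂P(x,y):
  X=0: 0.50912, 0.36707, 0.03186, 0.09088
  X=1: 0.15891, 0.53050, 0.12517, 0.44633
Sum of the 8 terms: H(X,Y) = 2.2598 bits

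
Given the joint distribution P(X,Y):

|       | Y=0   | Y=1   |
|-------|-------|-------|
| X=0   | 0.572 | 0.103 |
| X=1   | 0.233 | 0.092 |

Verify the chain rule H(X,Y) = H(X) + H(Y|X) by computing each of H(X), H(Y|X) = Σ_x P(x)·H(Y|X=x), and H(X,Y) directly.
H(X) = 0.9097 bits, H(Y|X) = 0.6954 bits, H(X,Y) = 1.6051 bits

Marginal of X (row sums):
  P(X=0) = 0.572 + 0.103 = 0.675
  P(X=1) = 0.233 + 0.092 = 0.325
H(X) = -[0.675·log₂(0.675) + 0.325·log₂(0.325)]
  = 0.38275 + 0.52698 = 0.9097 bits

H(Y|X) = Σ_x P(x)·H(Y|X=x):
  X=0: P(X=0) = 0.675, P(Y|X=0) = (572/675, 103/675) → H(Y|X=0) = 0.61629
  X=1: P(X=1) = 0.325, P(Y|X=1) = (233/325, 92/325) → H(Y|X=1) = 0.85961
H(Y|X) = 0.675·0.61629 + 0.325·0.85961 = 0.6954 bits

H(X,Y) = -Σ_{x,y} P(x,y) log₂ P(x,y). Per-cell terms -P(x,y)·log₂P(x,y):
  X=0: 0.46098, 0.33777
  X=1: 0.48967, 0.31668
Sum of the 4 terms: H(X,Y) = 1.6051 bits

Chain rule check:
  H(X) + H(Y|X) = 0.9097 + 0.6954 = 1.6051 bits
  H(X,Y) = 1.6051 bits
✓ Chain rule verified.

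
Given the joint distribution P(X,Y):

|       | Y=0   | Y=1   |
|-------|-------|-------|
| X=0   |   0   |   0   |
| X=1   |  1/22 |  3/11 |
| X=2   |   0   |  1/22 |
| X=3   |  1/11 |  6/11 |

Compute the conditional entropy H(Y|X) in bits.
0.5648 bits

H(Y|X) = H(X,Y) - H(X)

H(X,Y) = -Σ_{x,y} P(x,y) log₂ P(x,y). Per-cell terms -P(x,y)·log₂P(x,y):
  X=0: 0.00000, 0.00000
  X=1: 0.20270, 0.51122
  X=2: 0.00000, 0.20270
  X=3: 0.31449, 0.47698
  (cells with P = 0 contribute 0)
Sum of the 8 terms: H(X,Y) = 1.7081 bits

Marginal of X (row sums):
  P(X=0) = 0 + 0 = 0
  P(X=1) = 1/22 + 3/11 = 7/22
  P(X=2) = 0 + 1/22 = 1/22
  P(X=3) = 1/11 + 6/11 = 7/11
H(X) = -[(7/22)·log₂(7/22) + (1/22)·log₂(1/22) + (7/11)·log₂(7/11)]   (outcomes with P = 0 contribute 0)
  = 0.52566 + 0.20270 + 0.41496 = 1.1433 bits

H(Y|X) = H(X,Y) - H(X) = 1.7081 - 1.1433 = 0.5648 bits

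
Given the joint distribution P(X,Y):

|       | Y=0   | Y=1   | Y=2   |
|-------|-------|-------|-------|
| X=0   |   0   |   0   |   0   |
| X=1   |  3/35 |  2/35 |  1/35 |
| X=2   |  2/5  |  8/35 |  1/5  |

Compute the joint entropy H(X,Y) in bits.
2.1662 bits

H(X,Y) = -Σ_{x,y} P(x,y) log₂ P(x,y). Per-cell terms -P(x,y)·log₂P(x,y):
  X=0: 0.00000, 0.00000, 0.00000
  X=1: 0.30380, 0.23596, 0.14655
  X=2: 0.52877, 0.48669, 0.46439
  (cells with P = 0 contribute 0)
Sum of the 9 terms: H(X,Y) = 2.1662 bits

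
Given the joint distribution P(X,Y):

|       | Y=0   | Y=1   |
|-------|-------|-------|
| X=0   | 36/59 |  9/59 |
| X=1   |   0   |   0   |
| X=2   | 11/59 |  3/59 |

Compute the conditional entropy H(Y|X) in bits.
0.7285 bits

H(Y|X) = H(X,Y) - H(X)

H(X,Y) = -Σ_{x,y} P(x,y) log₂ P(x,y). Per-cell terms -P(x,y)·log₂P(x,y):
  X=0: 0.4349, 0.4138
  X=1: 0.0000, 0.0000
  X=2: 0.4518, 0.2185
  (cells with P = 0 contribute 0)
Sum of the 6 terms: H(X,Y) = 1.5190 bits

Marginal of X (row sums):
  P(X=0) = 36/59 + 9/59 = 45/59
  P(X=1) = 0 + 0 = 0
  P(X=2) = 11/59 + 3/59 = 14/59
H(X) = -[(45/59)·log₂(45/59) + (14/59)·log₂(14/59)]   (outcomes with P = 0 contribute 0)
  = 0.2981 + 0.4924 = 0.7905 bits

H(Y|X) = H(X,Y) - H(X) = 1.5190 - 0.7905 = 0.7285 bits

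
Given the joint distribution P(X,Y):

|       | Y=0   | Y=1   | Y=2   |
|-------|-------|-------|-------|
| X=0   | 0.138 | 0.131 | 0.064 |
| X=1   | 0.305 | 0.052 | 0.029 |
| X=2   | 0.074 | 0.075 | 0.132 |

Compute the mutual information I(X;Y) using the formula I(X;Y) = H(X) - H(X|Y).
0.1850 bits

I(X;Y) = H(X) - H(X|Y)

Marginal of X (row sums):
  P(X=0) = 0.138 + 0.131 + 0.064 = 0.333
  P(X=1) = 0.305 + 0.052 + 0.029 = 0.386
  P(X=2) = 0.074 + 0.075 + 0.132 = 0.281
H(X) = -[0.333·log₂(0.333) + 0.386·log₂(0.386) + 0.281·log₂(0.281)]
  = 0.5283 + 0.5301 + 0.5146 = 1.5730 bits

Marginal of Y (column sums):
  P(Y=0) = 0.138 + 0.305 + 0.074 = 0.517
  P(Y=1) = 0.131 + 0.052 + 0.075 = 0.258
  P(Y=2) = 0.064 + 0.029 + 0.132 = 0.225
H(X|Y) = Σ_y P(y)·H(X|Y=y):
  Y=0: P(Y=0) = 0.517, P(X|Y=0) = (138/517, 305/517, 74/517) → H(X|Y=0) = 1.3592
  Y=1: P(Y=1) = 0.258, P(X|Y=1) = (131/258, 26/129, 25/86) → H(X|Y=1) = 1.4804
  Y=2: P(Y=2) = 0.225, P(X|Y=2) = (64/225, 29/225, 44/75) → H(X|Y=2) = 1.3483
H(X|Y) = 0.517·1.3592 + 0.258·1.4804 + 0.225·1.3483 = 1.3880 bits

I(X;Y) = H(X) - H(X|Y) = 1.5730 - 1.3880 = 0.1850 bits

Cross-check via I(X;Y) = H(X) + H(Y) - H(X,Y): computing H(Y) from the column sums and H(X,Y) from the 9 cells in the same way gives H(Y) = 1.4805 bits and H(X,Y) = 2.8685 bits, so
I(X;Y) = 1.5730 + 1.4805 - 2.8685 = 0.1850 bits ✓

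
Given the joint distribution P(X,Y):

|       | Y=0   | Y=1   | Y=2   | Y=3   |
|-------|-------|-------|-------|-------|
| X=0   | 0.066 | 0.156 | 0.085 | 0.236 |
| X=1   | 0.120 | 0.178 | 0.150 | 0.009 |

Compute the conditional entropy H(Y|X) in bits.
1.7582 bits

H(Y|X) = H(X,Y) - H(X)

H(X,Y) = -Σ_{x,y} P(x,y) log₂ P(x,y). Per-cell terms -P(x,y)·log₂P(x,y):
  X=0: 0.25881, 0.41814, 0.30229, 0.49162
  X=1: 0.36707, 0.44323, 0.41054, 0.06116
Sum of the 8 terms: H(X,Y) = 2.7529 bits

Marginal of X (row sums):
  P(X=0) = 0.066 + 0.156 + 0.085 + 0.236 = 0.543
  P(X=1) = 0.120 + 0.178 + 0.150 + 0.009 = 0.457
H(X) = -[0.543·log₂(0.543) + 0.457·log₂(0.457)]
  = 0.47837 + 0.51629 = 0.9947 bits

H(Y|X) = H(X,Y) - H(X) = 2.7529 - 0.9947 = 1.7582 bits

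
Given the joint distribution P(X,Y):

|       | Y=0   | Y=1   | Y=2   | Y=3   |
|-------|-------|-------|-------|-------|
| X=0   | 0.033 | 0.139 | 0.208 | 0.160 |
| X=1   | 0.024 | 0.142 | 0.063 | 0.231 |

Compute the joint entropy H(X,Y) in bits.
2.7210 bits

H(X,Y) = -Σ_{x,y} P(x,y) log₂ P(x,y). Per-cell terms -P(x,y)·log₂P(x,y):
  X=0: 0.16241, 0.39571, 0.47119, 0.42302
  X=1: 0.12914, 0.39988, 0.25128, 0.48834
Sum of the 8 terms: H(X,Y) = 2.7210 bits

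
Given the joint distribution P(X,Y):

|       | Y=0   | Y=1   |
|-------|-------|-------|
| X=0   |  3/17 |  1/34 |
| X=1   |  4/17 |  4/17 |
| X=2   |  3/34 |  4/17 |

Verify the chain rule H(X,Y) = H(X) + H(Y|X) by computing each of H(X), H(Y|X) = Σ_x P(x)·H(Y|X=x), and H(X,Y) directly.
H(X) = 1.5079 bits, H(Y|X) = 0.8659 bits, H(X,Y) = 2.3738 bits

Marginal of X (row sums):
  P(X=0) = 3/17 + 1/34 = 7/34
  P(X=1) = 4/17 + 4/17 = 8/17
  P(X=2) = 3/34 + 4/17 = 11/34
H(X) = -[(7/34)·log₂(7/34) + (8/17)·log₂(8/17) + (11/34)·log₂(11/34)]
  = 0.46943 + 0.51175 + 0.52672 = 1.5079 bits

H(Y|X) = Σ_x P(x)·H(Y|X=x):
  X=0: P(X=0) = 7/34, P(Y|X=0) = (6/7, 1/7) → H(Y|X=0) = 0.59167
  X=1: P(X=1) = 8/17, P(Y|X=1) = (1/2, 1/2) → H(Y|X=1) = 1.00000
  X=2: P(X=2) = 11/34, P(Y|X=2) = (3/11, 8/11) → H(Y|X=2) = 0.84535
H(Y|X) = (7/34)·0.59167 + (8/17)·1.00000 + (11/34)·0.84535 = 0.8659 bits

H(X,Y) = -Σ_{x,y} P(x,y) log₂ P(x,y). Per-cell terms -P(x,y)·log₂P(x,y):
  X=0: 0.44162, 0.14963
  X=1: 0.49117, 0.49117
  X=2: 0.30904, 0.49117
Sum of the 6 terms: H(X,Y) = 2.3738 bits

Chain rule check:
  H(X) + H(Y|X) = 1.5079 + 0.8659 = 2.3738 bits
  H(X,Y) = 2.3738 bits
✓ Chain rule verified.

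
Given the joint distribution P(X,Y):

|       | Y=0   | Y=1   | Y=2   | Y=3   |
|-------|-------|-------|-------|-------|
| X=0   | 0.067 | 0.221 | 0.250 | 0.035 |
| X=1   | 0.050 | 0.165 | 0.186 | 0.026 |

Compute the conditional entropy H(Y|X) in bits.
1.6606 bits

H(Y|X) = H(X,Y) - H(X)

H(X,Y) = -Σ_{x,y} P(x,y) log₂ P(x,y). Per-cell terms -P(x,y)·log₂P(x,y):
  X=0: 0.261280, 0.481312, 0.500000, 0.169278
  X=1: 0.216096, 0.428911, 0.451352, 0.136899
Sum of the 8 terms: H(X,Y) = 2.64513 bits

Marginal of X (row sums):
  P(X=0) = 0.067 + 0.221 + 0.250 + 0.035 = 0.573
  P(X=1) = 0.050 + 0.165 + 0.186 + 0.026 = 0.427
H(X) = -[0.573·log₂(0.573) + 0.427·log₂(0.427)]
  = 0.460344 + 0.524224 = 0.98457 bits

H(Y|X) = H(X,Y) - H(X) = 2.64513 - 0.98457 = 1.6606 bits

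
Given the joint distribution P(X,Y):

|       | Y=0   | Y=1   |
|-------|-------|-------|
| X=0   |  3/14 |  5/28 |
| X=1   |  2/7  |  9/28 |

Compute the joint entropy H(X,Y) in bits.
1.9628 bits

H(X,Y) = -Σ_{x,y} P(x,y) log₂ P(x,y). Per-cell terms -P(x,y)·log₂P(x,y):
  X=0: 0.47623, 0.44383
  X=1: 0.51639, 0.52632
Sum of the 4 terms: H(X,Y) = 1.9628 bits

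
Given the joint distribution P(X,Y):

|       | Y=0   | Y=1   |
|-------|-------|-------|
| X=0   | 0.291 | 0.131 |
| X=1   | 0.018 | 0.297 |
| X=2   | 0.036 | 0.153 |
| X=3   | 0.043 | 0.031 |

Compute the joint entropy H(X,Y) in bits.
2.4645 bits

H(X,Y) = -Σ_{x,y} P(x,y) log₂ P(x,y). Per-cell terms -P(x,y)·log₂P(x,y):
  X=0: 0.5182, 0.3841
  X=1: 0.1043, 0.5202
  X=2: 0.1727, 0.4144
  X=3: 0.1952, 0.1554
Sum of the 8 terms: H(X,Y) = 2.4645 bits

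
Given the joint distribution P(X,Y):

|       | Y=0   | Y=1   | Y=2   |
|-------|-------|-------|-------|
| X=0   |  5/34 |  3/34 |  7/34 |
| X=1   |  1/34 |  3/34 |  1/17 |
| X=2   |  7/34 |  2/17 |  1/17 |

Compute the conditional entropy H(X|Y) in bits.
1.3811 bits

H(X|Y) = H(X,Y) - H(Y)

H(X,Y) = -Σ_{x,y} P(x,y) log₂ P(x,y). Per-cell terms -P(x,y)·log₂P(x,y):
  X=0: 0.40670, 0.30904, 0.46943
  X=1: 0.14963, 0.30904, 0.24044
  X=2: 0.46943, 0.36323, 0.24044
Sum of the 9 terms: H(X,Y) = 2.9574 bits

Marginal of Y (column sums):
  P(Y=0) = 5/34 + 1/34 + 7/34 = 13/34
  P(Y=1) = 3/34 + 3/34 + 2/17 = 5/17
  P(Y=2) = 7/34 + 1/17 + 1/17 = 11/34
H(Y) = -[(13/34)·log₂(13/34) + (5/17)·log₂(5/17) + (11/34)·log₂(11/34)]
  = 0.53033 + 0.51927 + 0.52672 = 1.5763 bits

H(X|Y) = H(X,Y) - H(Y) = 2.9574 - 1.5763 = 1.3811 bits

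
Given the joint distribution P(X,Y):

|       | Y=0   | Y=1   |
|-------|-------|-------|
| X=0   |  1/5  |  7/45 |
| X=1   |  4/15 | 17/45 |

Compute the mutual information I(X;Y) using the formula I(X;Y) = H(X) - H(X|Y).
0.0147 bits

I(X;Y) = H(X) - H(X|Y)

Marginal of X (row sums):
  P(X=0) = 1/5 + 7/45 = 16/45
  P(X=1) = 4/15 + 17/45 = 29/45
H(X) = -[(16/45)·log₂(16/45) + (29/45)·log₂(29/45)]
  = 0.5304 + 0.4085 = 0.9389 bits

Marginal of Y (column sums):
  P(Y=0) = 1/5 + 4/15 = 7/15
  P(Y=1) = 7/45 + 17/45 = 8/15
H(X|Y) = Σ_y P(y)·H(X|Y=y):
  Y=0: P(Y=0) = 7/15, P(X|Y=0) = (3/7, 4/7) → H(X|Y=0) = 0.9852
  Y=1: P(Y=1) = 8/15, P(X|Y=1) = (7/24, 17/24) → H(X|Y=1) = 0.8709
H(X|Y) = (7/15)·0.9852 + (8/15)·0.8709 = 0.9242 bits

I(X;Y) = H(X) - H(X|Y) = 0.9389 - 0.9242 = 0.0147 bits

Cross-check via I(X;Y) = H(X) + H(Y) - H(X,Y): computing H(Y) from the column sums and H(X,Y) from the 4 cells in the same way gives H(Y) = 0.9968 bits and H(X,Y) = 1.9210 bits, so
I(X;Y) = 0.9389 + 0.9968 - 1.9210 = 0.0147 bits ✓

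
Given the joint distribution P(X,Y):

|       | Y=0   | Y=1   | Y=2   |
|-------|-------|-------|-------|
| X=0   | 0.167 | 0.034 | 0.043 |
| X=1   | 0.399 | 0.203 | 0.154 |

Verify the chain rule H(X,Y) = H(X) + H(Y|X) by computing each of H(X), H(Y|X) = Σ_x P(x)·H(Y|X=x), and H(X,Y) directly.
H(X) = 0.8016 bits, H(Y|X) = 1.4022 bits, H(X,Y) = 2.2038 bits

Marginal of X (row sums):
  P(X=0) = 0.167 + 0.034 + 0.043 = 0.244
  P(X=1) = 0.399 + 0.203 + 0.154 = 0.756
H(X) = -[0.244·log₂(0.244) + 0.756·log₂(0.756)]
  = 0.49655 + 0.30508 = 0.8016 bits

H(Y|X) = Σ_x P(x)·H(Y|X=x):
  X=0: P(X=0) = 0.244, P(Y|X=0) = (167/244, 17/122, 43/244) → H(Y|X=0) = 1.21196
  X=1: P(X=1) = 0.756, P(Y|X=1) = (19/36, 29/108, 11/54) → H(Y|X=1) = 1.46356
H(Y|X) = 0.244·1.21196 + 0.756·1.46356 = 1.4022 bits

H(X,Y) = -Σ_{x,y} P(x,y) log₂ P(x,y). Per-cell terms -P(x,y)·log₂P(x,y):
  X=0: 0.43121, 0.16586, 0.19520
  X=1: 0.52889, 0.46699, 0.41565
Sum of the 6 terms: H(X,Y) = 2.2038 bits

Chain rule check:
  H(X) + H(Y|X) = 0.8016 + 1.4022 = 2.2038 bits
  H(X,Y) = 2.2038 bits
✓ Chain rule verified.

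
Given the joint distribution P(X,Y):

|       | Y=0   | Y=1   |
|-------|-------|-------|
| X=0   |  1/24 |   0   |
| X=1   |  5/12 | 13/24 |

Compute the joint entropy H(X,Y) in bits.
1.1964 bits

H(X,Y) = -Σ_{x,y} P(x,y) log₂ P(x,y). Per-cell terms -P(x,y)·log₂P(x,y):
  X=0: 0.1910, 0.0000
  X=1: 0.5263, 0.4791
  (cells with P = 0 contribute 0)
Sum of the 4 terms: H(X,Y) = 1.1964 bits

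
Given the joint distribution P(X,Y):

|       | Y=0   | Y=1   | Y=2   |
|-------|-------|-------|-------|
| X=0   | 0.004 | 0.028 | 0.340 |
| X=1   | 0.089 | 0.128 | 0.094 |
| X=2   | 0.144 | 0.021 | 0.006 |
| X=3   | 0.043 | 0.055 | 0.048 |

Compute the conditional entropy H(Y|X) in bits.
1.0202 bits

H(Y|X) = H(X,Y) - H(X)

H(X,Y) = -Σ_{x,y} P(x,y) log₂ P(x,y). Per-cell terms -P(x,y)·log₂P(x,y):
  X=0: 0.0319, 0.1444, 0.5292
  X=1: 0.3106, 0.3796, 0.3207
  X=2: 0.4026, 0.1170, 0.0443
  X=3: 0.1952, 0.2301, 0.2103
Sum of the 12 terms: H(X,Y) = 2.9159 bits

Marginal of X (row sums):
  P(X=0) = 0.004 + 0.028 + 0.340 = 0.372
  P(X=1) = 0.089 + 0.128 + 0.094 = 0.311
  P(X=2) = 0.144 + 0.021 + 0.006 = 0.171
  P(X=3) = 0.043 + 0.055 + 0.048 = 0.146
H(X) = -[0.372·log₂(0.372) + 0.311·log₂(0.311) + 0.171·log₂(0.171) + 0.146·log₂(0.146)]
  = 0.5307 + 0.5240 + 0.4357 + 0.4053 = 1.8957 bits

H(Y|X) = H(X,Y) - H(X) = 2.9159 - 1.8957 = 1.0202 bits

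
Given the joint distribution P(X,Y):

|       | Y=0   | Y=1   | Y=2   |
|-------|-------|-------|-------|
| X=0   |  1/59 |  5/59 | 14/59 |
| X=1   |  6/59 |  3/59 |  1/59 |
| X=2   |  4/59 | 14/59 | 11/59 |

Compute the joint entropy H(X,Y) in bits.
2.7549 bits

H(X,Y) = -Σ_{x,y} P(x,y) log₂ P(x,y). Per-cell terms -P(x,y)·log₂P(x,y):
  X=0: 0.0997, 0.3018, 0.4924
  X=1: 0.3354, 0.2185, 0.0997
  X=2: 0.2632, 0.4924, 0.4518
Sum of the 9 terms: H(X,Y) = 2.7549 bits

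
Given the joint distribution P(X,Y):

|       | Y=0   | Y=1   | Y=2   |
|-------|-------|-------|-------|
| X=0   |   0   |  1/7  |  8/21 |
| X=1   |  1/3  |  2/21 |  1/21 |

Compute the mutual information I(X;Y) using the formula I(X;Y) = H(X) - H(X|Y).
0.5515 bits

I(X;Y) = H(X) - H(X|Y)

Marginal of X (row sums):
  P(X=0) = 0 + 1/7 + 8/21 = 11/21
  P(X=1) = 1/3 + 2/21 + 1/21 = 10/21
H(X) = -[(11/21)·log₂(11/21) + (10/21)·log₂(10/21)]
  = 0.48865 + 0.50971 = 0.99836 bits

Marginal of Y (column sums):
  P(Y=0) = 0 + 1/3 = 1/3
  P(Y=1) = 1/7 + 2/21 = 5/21
  P(Y=2) = 8/21 + 1/21 = 3/7
H(X|Y) = Σ_y P(y)·H(X|Y=y):
  Y=0: P(Y=0) = 1/3, P(X|Y=0) = (0, 1) → H(X|Y=0) = 0.00000
  Y=1: P(Y=1) = 5/21, P(X|Y=1) = (3/5, 2/5) → H(X|Y=1) = 0.97095
  Y=2: P(Y=2) = 3/7, P(X|Y=2) = (8/9, 1/9) → H(X|Y=2) = 0.50326
H(X|Y) = (1/3)·0.00000 + (5/21)·0.97095 + (3/7)·0.50326 = 0.44686 bits

I(X;Y) = H(X) - H(X|Y) = 0.99836 - 0.44686 = 0.5515 bits

Cross-check via I(X;Y) = H(X) + H(Y) - H(X,Y): computing H(Y) from the column sums and H(X,Y) from the 6 cells in the same way gives H(Y) = 1.54515 bits and H(X,Y) = 1.99201 bits, so
I(X;Y) = 0.99836 + 1.54515 - 1.99201 = 0.5515 bits ✓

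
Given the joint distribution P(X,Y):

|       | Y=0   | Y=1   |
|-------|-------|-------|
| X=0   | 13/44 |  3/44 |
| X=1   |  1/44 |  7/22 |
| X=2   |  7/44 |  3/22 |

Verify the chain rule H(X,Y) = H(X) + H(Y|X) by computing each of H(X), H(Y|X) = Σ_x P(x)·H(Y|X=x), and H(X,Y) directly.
H(X) = 1.5797 bits, H(Y|X) = 0.6678 bits, H(X,Y) = 2.2475 bits

Marginal of X (row sums):
  P(X=0) = 13/44 + 3/44 = 4/11
  P(X=1) = 1/44 + 7/22 = 15/44
  P(X=2) = 7/44 + 3/22 = 13/44
H(X) = -[(4/11)·log₂(4/11) + (15/44)·log₂(15/44) + (13/44)·log₂(13/44)]
  = 0.53070 + 0.52928 + 0.51970 = 1.5797 bits

H(Y|X) = Σ_x P(x)·H(Y|X=x):
  X=0: P(X=0) = 4/11, P(Y|X=0) = (13/16, 3/16) → H(Y|X=0) = 0.69621
  X=1: P(X=1) = 15/44, P(Y|X=1) = (1/15, 14/15) → H(Y|X=1) = 0.35336
  X=2: P(X=2) = 13/44, P(Y|X=2) = (7/13, 6/13) → H(Y|X=2) = 0.99573
H(Y|X) = (4/11)·0.69621 + (15/44)·0.35336 + (13/44)·0.99573 = 0.6678 bits

H(X,Y) = -Σ_{x,y} P(x,y) log₂ P(x,y). Per-cell terms -P(x,y)·log₂P(x,y):
  X=0: 0.51970, 0.26417
  X=1: 0.12408, 0.52566
  X=2: 0.42192, 0.39197
Sum of the 6 terms: H(X,Y) = 2.2475 bits

Chain rule check:
  H(X) + H(Y|X) = 1.5797 + 0.6678 = 2.2475 bits
  H(X,Y) = 2.2475 bits
✓ Chain rule verified.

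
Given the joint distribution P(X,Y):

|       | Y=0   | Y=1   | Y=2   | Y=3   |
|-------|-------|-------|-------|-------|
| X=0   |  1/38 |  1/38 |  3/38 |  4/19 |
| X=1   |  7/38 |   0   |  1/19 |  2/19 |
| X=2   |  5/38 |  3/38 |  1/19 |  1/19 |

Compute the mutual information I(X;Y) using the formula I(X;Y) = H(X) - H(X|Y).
0.2606 bits

I(X;Y) = H(X) - H(X|Y)

Marginal of X (row sums):
  P(X=0) = 1/38 + 1/38 + 3/38 + 4/19 = 13/38
  P(X=1) = 7/38 + 0 + 1/19 + 2/19 = 13/38
  P(X=2) = 5/38 + 3/38 + 1/19 + 1/19 = 6/19
H(X) = -[(13/38)·log₂(13/38) + (13/38)·log₂(13/38) + (6/19)·log₂(6/19)]
  = 0.5294037 + 0.5294037 + 0.5251468 = 1.583954 bits

Marginal of Y (column sums):
  P(Y=0) = 1/38 + 7/38 + 5/38 = 13/38
  P(Y=1) = 1/38 + 0 + 3/38 = 2/19
  P(Y=2) = 3/38 + 1/19 + 1/19 = 7/38
  P(Y=3) = 4/19 + 2/19 + 1/19 = 7/19
H(X|Y) = Σ_y P(y)·H(X|Y=y):
  Y=0: P(Y=0) = 13/38, P(X|Y=0) = (1/13, 7/13, 5/13) → H(X|Y=0) = 1.2957378
  Y=1: P(Y=1) = 2/19, P(X|Y=1) = (1/4, 0, 3/4) → H(X|Y=1) = 0.8112781
  Y=2: P(Y=2) = 7/38, P(X|Y=2) = (3/7, 2/7, 2/7) → H(X|Y=2) = 1.5566567
  Y=3: P(Y=3) = 7/19, P(X|Y=3) = (4/7, 2/7, 1/7) → H(X|Y=3) = 1.3787835
H(X|Y) = (13/38)·1.2957378 + (2/19)·0.8112781 + (7/38)·1.5566567 + (7/19)·1.3787835 = 1.323402 bits

I(X;Y) = H(X) - H(X|Y) = 1.583954 - 1.323402 = 0.2606 bits

Cross-check via I(X;Y) = H(X) + H(Y) - H(X,Y): computing H(Y) from the column sums and H(X,Y) from the 12 cells in the same way gives H(Y) = 1.851607 bits and H(X,Y) = 3.175009 bits, so
I(X;Y) = 1.583954 + 1.851607 - 3.175009 = 0.2606 bits ✓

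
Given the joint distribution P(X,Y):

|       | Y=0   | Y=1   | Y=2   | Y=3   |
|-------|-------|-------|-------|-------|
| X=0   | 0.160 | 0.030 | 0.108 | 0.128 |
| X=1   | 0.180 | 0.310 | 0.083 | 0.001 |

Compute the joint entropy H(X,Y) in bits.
2.5783 bits

H(X,Y) = -Σ_{x,y} P(x,y) log₂ P(x,y). Per-cell terms -P(x,y)·log₂P(x,y):
  X=0: 0.4230, 0.1518, 0.3468, 0.3796
  X=1: 0.4453, 0.5238, 0.2980, 0.0100
Sum of the 8 terms: H(X,Y) = 2.5783 bits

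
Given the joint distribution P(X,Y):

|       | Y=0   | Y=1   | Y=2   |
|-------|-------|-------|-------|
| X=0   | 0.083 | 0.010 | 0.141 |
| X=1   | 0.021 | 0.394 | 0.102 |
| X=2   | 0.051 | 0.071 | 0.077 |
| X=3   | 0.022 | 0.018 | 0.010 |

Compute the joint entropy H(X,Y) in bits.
2.8120 bits

H(X,Y) = -Σ_{x,y} P(x,y) log₂ P(x,y). Per-cell terms -P(x,y)·log₂P(x,y):
  X=0: 0.29803, 0.06644, 0.39850
  X=1: 0.11704, 0.52943, 0.33592
  X=2: 0.21896, 0.27094, 0.28482
  X=3: 0.12114, 0.10433, 0.06644
Sum of the 12 terms: H(X,Y) = 2.8120 bits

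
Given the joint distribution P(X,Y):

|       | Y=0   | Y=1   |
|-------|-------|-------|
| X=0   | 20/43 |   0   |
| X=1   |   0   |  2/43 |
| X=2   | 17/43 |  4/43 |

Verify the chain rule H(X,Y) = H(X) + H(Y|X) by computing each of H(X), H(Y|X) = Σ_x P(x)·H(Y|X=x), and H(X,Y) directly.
H(X) = 1.2245 bits, H(Y|X) = 0.3431 bits, H(X,Y) = 1.5675 bits

Marginal of X (row sums):
  P(X=0) = 20/43 + 0 = 20/43
  P(X=1) = 0 + 2/43 = 2/43
  P(X=2) = 17/43 + 4/43 = 21/43
H(X) = -[(20/43)·log₂(20/43) + (2/43)·log₂(2/43) + (21/43)·log₂(21/43)]
  = 0.5136 + 0.2059 + 0.5050 = 1.2245 bits

H(Y|X) = Σ_x P(x)·H(Y|X=x):
  X=0: P(X=0) = 20/43, P(Y|X=0) = (1, 0) → H(Y|X=0) = 0.0000
  X=1: P(X=1) = 2/43, P(Y|X=1) = (0, 1) → H(Y|X=1) = 0.0000
  X=2: P(X=2) = 21/43, P(Y|X=2) = (17/21, 4/21) → H(Y|X=2) = 0.7025
H(Y|X) = (20/43)·0.0000 + (2/43)·0.0000 + (21/43)·0.7025 = 0.3431 bits

H(X,Y) = -Σ_{x,y} P(x,y) log₂ P(x,y). Per-cell terms -P(x,y)·log₂P(x,y):
  X=0: 0.5136, 0.0000
  X=1: 0.0000, 0.2059
  X=2: 0.5293, 0.3187
  (cells with P = 0 contribute 0)
Sum of the 6 terms: H(X,Y) = 1.5675 bits

Chain rule check:
  H(X) + H(Y|X) = 1.2245 + 0.3431 = 1.5676 bits
  H(X,Y) = 1.5675 bits
✓ Chain rule verified (Δ = 0.0001 is 4-dp rounding noise: each of the three values was rounded independently).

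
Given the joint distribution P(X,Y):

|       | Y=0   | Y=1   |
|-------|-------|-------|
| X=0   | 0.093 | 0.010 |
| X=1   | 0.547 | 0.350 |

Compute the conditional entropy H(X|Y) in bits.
0.4486 bits

H(X|Y) = H(X,Y) - H(Y)

H(X,Y) = -Σ_{x,y} P(x,y) log₂ P(x,y). Per-cell terms -P(x,y)·log₂P(x,y):
  X=0: 0.3187, 0.0664
  X=1: 0.4761, 0.5301
Sum of the 4 terms: H(X,Y) = 1.3913 bits

Marginal of Y (column sums):
  P(Y=0) = 0.093 + 0.547 = 0.640
  P(Y=1) = 0.010 + 0.350 = 0.360
H(Y) = -[0.640·log₂(0.640) + 0.360·log₂(0.360)]
  = 0.4121 + 0.5306 = 0.9427 bits

H(X|Y) = H(X,Y) - H(Y) = 1.3913 - 0.9427 = 0.4486 bits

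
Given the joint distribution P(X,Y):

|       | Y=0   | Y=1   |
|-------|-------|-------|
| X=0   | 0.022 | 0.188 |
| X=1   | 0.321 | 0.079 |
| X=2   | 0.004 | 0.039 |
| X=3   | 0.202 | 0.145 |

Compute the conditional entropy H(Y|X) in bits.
0.7478 bits

H(Y|X) = H(X,Y) - H(X)

H(X,Y) = -Σ_{x,y} P(x,y) log₂ P(x,y). Per-cell terms -P(x,y)·log₂P(x,y):
  X=0: 0.121140, 0.453305
  X=1: 0.526233, 0.289298
  X=2: 0.031863, 0.182535
  X=3: 0.466130, 0.403952
Sum of the 8 terms: H(X,Y) = 2.47446 bits

Marginal of X (row sums):
  P(X=0) = 0.022 + 0.188 = 0.210
  P(X=1) = 0.321 + 0.079 = 0.400
  P(X=2) = 0.004 + 0.039 = 0.043
  P(X=3) = 0.202 + 0.145 = 0.347
H(X) = -[0.210·log₂(0.210) + 0.400·log₂(0.400) + 0.043·log₂(0.043) + 0.347·log₂(0.347)]
  = 0.472823 + 0.528771 + 0.195199 + 0.529866 = 1.72666 bits

H(Y|X) = H(X,Y) - H(X) = 2.47446 - 1.72666 = 0.7478 bits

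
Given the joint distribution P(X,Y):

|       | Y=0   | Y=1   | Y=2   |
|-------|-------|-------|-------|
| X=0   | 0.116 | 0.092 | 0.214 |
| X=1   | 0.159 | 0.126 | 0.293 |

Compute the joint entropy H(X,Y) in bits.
2.4705 bits

H(X,Y) = -Σ_{x,y} P(x,y) log₂ P(x,y). Per-cell terms -P(x,y)·log₂P(x,y):
  X=0: 0.3605, 0.3167, 0.4760
  X=1: 0.4218, 0.3766, 0.5189
Sum of the 6 terms: H(X,Y) = 2.4705 bits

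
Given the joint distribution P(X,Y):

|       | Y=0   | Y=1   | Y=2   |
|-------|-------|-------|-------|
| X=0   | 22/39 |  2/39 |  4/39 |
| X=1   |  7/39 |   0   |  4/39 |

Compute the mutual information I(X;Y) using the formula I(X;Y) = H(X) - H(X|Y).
0.0602 bits

I(X;Y) = H(X) - H(X|Y)

Marginal of X (row sums):
  P(X=0) = 22/39 + 2/39 + 4/39 = 28/39
  P(X=1) = 7/39 + 0 + 4/39 = 11/39
H(X) = -[(28/39)·log₂(28/39) + (11/39)·log₂(11/39)]
  = 0.3432 + 0.5150 = 0.8582 bits

Marginal of Y (column sums):
  P(Y=0) = 22/39 + 7/39 = 29/39
  P(Y=1) = 2/39 + 0 = 2/39
  P(Y=2) = 4/39 + 4/39 = 8/39
H(X|Y) = Σ_y P(y)·H(X|Y=y):
  Y=0: P(Y=0) = 29/39, P(X|Y=0) = (22/29, 7/29) → H(X|Y=0) = 0.7973
  Y=1: P(Y=1) = 2/39, P(X|Y=1) = (1, 0) → H(X|Y=1) = 0.0000
  Y=2: P(Y=2) = 8/39, P(X|Y=2) = (1/2, 1/2) → H(X|Y=2) = 1.0000
H(X|Y) = (29/39)·0.7973 + (2/39)·0.0000 + (8/39)·1.0000 = 0.7980 bits

I(X;Y) = H(X) - H(X|Y) = 0.8582 - 0.7980 = 0.0602 bits

Cross-check via I(X;Y) = H(X) + H(Y) - H(X,Y): computing H(Y) from the column sums and H(X,Y) from the 6 cells in the same way gives H(Y) = 1.0064 bits and H(X,Y) = 1.8044 bits, so
I(X;Y) = 0.8582 + 1.0064 - 1.8044 = 0.0602 bits ✓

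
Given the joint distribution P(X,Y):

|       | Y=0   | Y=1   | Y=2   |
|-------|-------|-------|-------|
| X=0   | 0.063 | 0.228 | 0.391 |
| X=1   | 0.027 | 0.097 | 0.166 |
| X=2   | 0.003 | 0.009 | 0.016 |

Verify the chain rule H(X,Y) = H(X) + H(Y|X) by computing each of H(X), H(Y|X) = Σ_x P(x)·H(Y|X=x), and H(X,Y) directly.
H(X) = 1.0389 bits, H(Y|X) = 1.3074 bits, H(X,Y) = 2.3463 bits

Marginal of X (row sums):
  P(X=0) = 0.063 + 0.228 + 0.391 = 0.682
  P(X=1) = 0.027 + 0.097 + 0.166 = 0.290
  P(X=2) = 0.003 + 0.009 + 0.016 = 0.028
H(X) = -[0.682·log₂(0.682) + 0.290·log₂(0.290) + 0.028·log₂(0.028)]
  = 0.37657 + 0.51790 + 0.14444 = 1.0389 bits

H(Y|X) = Σ_x P(x)·H(Y|X=x):
  X=0: P(X=0) = 0.682, P(Y|X=0) = (63/682, 114/341, 391/682) → H(Y|X=0) = 1.30604
  X=1: P(X=1) = 0.290, P(Y|X=1) = (27/290, 97/290, 83/145) → H(Y|X=1) = 1.30808
  X=2: P(X=2) = 0.028, P(Y|X=2) = (3/28, 9/28, 4/7) → H(Y|X=2) = 1.33292
H(Y|X) = 0.682·1.30604 + 0.290·1.30808 + 0.028·1.33292 = 1.3074 bits

H(X,Y) = -Σ_{x,y} P(x,y) log₂ P(x,y). Per-cell terms -P(x,y)·log₂P(x,y):
  X=0: 0.25128, 0.48630, 0.52971
  X=1: 0.14069, 0.32649, 0.43006
  X=2: 0.02514, 0.06116, 0.09545
Sum of the 9 terms: H(X,Y) = 2.3463 bits

Chain rule check:
  H(X) + H(Y|X) = 1.0389 + 1.3074 = 2.3463 bits
  H(X,Y) = 2.3463 bits
✓ Chain rule verified.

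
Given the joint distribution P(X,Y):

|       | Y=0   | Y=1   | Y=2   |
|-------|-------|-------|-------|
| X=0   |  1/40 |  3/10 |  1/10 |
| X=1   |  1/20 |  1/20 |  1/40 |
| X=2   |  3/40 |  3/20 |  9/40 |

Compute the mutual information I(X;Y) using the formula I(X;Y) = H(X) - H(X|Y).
0.1321 bits

I(X;Y) = H(X) - H(X|Y)

Marginal of X (row sums):
  P(X=0) = 1/40 + 3/10 + 1/10 = 17/40
  P(X=1) = 1/20 + 1/20 + 1/40 = 1/8
  P(X=2) = 3/40 + 3/20 + 9/40 = 9/20
H(X) = -[(17/40)·log₂(17/40) + (1/8)·log₂(1/8) + (9/20)·log₂(9/20)]
  = 0.52465 + 0.37500 + 0.51840 = 1.41805 bits

Marginal of Y (column sums):
  P(Y=0) = 1/40 + 1/20 + 3/40 = 3/20
  P(Y=1) = 3/10 + 1/20 + 3/20 = 1/2
  P(Y=2) = 1/10 + 1/40 + 9/40 = 7/20
H(X|Y) = Σ_y P(y)·H(X|Y=y):
  Y=0: P(Y=0) = 3/20, P(X|Y=0) = (1/6, 1/3, 1/2) → H(X|Y=0) = 1.45915
  Y=1: P(Y=1) = 1/2, P(X|Y=1) = (3/5, 1/10, 3/10) → H(X|Y=1) = 1.29546
  Y=2: P(Y=2) = 7/20, P(X|Y=2) = (2/7, 1/14, 9/14) → H(X|Y=2) = 1.19812
H(X|Y) = (3/20)·1.45915 + (1/2)·1.29546 + (7/20)·1.19812 = 1.28594 bits

I(X;Y) = H(X) - H(X|Y) = 1.41805 - 1.28594 = 0.1321 bits

Cross-check via I(X;Y) = H(X) + H(Y) - H(X,Y): computing H(Y) from the column sums and H(X,Y) from the 9 cells in the same way gives H(Y) = 1.44065 bits and H(X,Y) = 2.72659 bits, so
I(X;Y) = 1.41805 + 1.44065 - 2.72659 = 0.1321 bits ✓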